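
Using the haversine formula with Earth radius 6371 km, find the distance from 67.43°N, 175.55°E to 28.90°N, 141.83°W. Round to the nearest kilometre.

Δλ = -141.83 − 175.55 = -317.38°; wrapped into (−180°, 180°]: 42.62°.
Δφ = 28.90 − 67.43 = -38.53°.
a = sin²(Δφ/2) + cos φ₁ · cos φ₂ · sin²(Δλ/2) = 0.153236.
c = 2·atan2(√a, √(1−a)) = 0.80442 rad → d = 6371·c ≈ 5124.97 km.

5125 km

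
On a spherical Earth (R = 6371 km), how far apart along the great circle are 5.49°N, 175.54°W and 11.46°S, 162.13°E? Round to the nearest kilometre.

3107 km

Δλ = 162.13 − -175.54 = 337.67°; wrapped into (−180°, 180°]: -22.33°.
Δφ = -11.46 − 5.49 = -16.95°.
a = sin²(Δφ/2) + cos φ₁ · cos φ₂ · sin²(Δλ/2) = 0.058299.
c = 2·atan2(√a, √(1−a)) = 0.48772 rad → d = 6371·c ≈ 3107.28 km.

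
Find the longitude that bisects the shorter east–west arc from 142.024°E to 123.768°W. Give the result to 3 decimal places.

Signed shortest Δλ from +142.024° to -123.768° is +94.208°.
Midpoint longitude = +142.024° + (+94.208°)/2 = +142.024° + 47.104° = +189.128°.
Normalise into (−180°, 180°]: -170.872°.
(The naïve average (+142.024 + -123.768)/2 = 9.128° is on the wrong side of the globe.)

170.872°W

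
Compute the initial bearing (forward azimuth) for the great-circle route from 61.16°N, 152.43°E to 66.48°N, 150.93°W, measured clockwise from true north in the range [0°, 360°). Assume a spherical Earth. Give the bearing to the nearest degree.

53°

Δλ = -150.93 − 152.43 = -303.36°; wrapped into (−180°, 180°]: 56.64°.
θ = atan2( sin Δλ · cos φ₂ , cos φ₁ · sin φ₂ − sin φ₁ · cos φ₂ · cos Δλ )
  = atan2(0.33332, 0.25006) = 53.122° → normalised to [0°, 360°): 53.122°.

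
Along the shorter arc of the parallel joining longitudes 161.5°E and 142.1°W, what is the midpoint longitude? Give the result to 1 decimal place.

Signed shortest Δλ from +161.5° to -142.1° is +56.4°.
Midpoint longitude = +161.5° + (+56.4°)/2 = +161.5° + 28.2° = +189.7°.
Normalise into (−180°, 180°]: -170.3°.
(The naïve average (+161.5 + -142.1)/2 = 9.7° is on the wrong side of the globe.)

170.3°W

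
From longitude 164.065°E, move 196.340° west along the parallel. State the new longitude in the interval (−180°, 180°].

32.275°W

Start at +164.065°; shift −196.340° → -32.275°.
-32.275° already lies in (−180°, 180°].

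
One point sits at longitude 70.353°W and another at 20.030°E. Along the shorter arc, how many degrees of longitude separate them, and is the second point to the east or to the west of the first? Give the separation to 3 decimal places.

Raw difference: 20.030 − -70.353 = 90.383°.
Normalise into (−180°, 180°]: 90.383° stays 90.383°.
Positive ⇒ the second point lies to the east; separation 90.383°.

90.383° east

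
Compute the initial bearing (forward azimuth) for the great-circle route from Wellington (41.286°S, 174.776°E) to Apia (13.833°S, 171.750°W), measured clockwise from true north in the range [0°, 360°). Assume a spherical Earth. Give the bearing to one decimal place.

Δλ = -171.750 − 174.776 = -346.526°; wrapped into (−180°, 180°]: 13.474°.
θ = atan2( sin Δλ · cos φ₂ , cos φ₁ · sin φ₂ − sin φ₁ · cos φ₂ · cos Δλ )
  = atan2(0.22625, 0.44339) = 27.034° → normalised to [0°, 360°): 27.034°.

27.0°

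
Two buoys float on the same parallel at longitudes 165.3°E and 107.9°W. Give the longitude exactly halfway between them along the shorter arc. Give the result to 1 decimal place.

151.3°W

Signed shortest Δλ from +165.3° to -107.9° is +86.8°.
Midpoint longitude = +165.3° + (+86.8°)/2 = +165.3° + 43.4° = +208.7°.
Normalise into (−180°, 180°]: -151.3°.
(The naïve average (+165.3 + -107.9)/2 = 28.7° is on the wrong side of the globe.)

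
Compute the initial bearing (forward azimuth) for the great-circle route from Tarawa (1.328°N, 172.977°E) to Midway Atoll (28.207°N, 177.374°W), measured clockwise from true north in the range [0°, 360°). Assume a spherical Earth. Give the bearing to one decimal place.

Δλ = -177.374 − 172.977 = -350.351°; wrapped into (−180°, 180°]: 9.649°.
θ = atan2( sin Δλ · cos φ₂ , cos φ₁ · sin φ₂ − sin φ₁ · cos φ₂ · cos Δλ )
  = atan2(0.14771, 0.45240) = 18.082° → normalised to [0°, 360°): 18.082°.

18.1°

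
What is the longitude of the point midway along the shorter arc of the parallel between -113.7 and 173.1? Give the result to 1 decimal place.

Signed shortest Δλ from -113.7° to +173.1° is -73.2°.
Midpoint longitude = -113.7° + (-73.2°)/2 = -113.7° − 36.6° = -150.3°.
(The naïve average (-113.7 + +173.1)/2 = 29.7° is on the wrong side of the globe.)

-150.3°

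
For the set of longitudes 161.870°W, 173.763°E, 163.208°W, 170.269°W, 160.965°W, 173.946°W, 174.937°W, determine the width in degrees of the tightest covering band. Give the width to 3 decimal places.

25.272°

Sort the longitudes: -174.937°, -173.946°, -170.269°, -163.208°, -161.870°, -160.965°, +173.763°.
Eastward gaps between consecutive values (wrapping around): 0.991°, 3.677°, 7.061°, 1.338°, 0.905°, 334.728°, 11.300°.
Largest gap = 334.728° ⇒ minimal covering band is its complement: 360° − 334.728° = 25.272°.
Band runs from +173.763° eastward to -160.965°, crossing the antimeridian.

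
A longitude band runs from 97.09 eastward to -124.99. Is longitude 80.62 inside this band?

Band width going east from +97.09° to -124.99°: ((-124.99 − 97.09) mod 360) = 137.92°.
Offset of +80.62° east of the west edge: ((80.62 − 97.09) mod 360) = 343.53°.
343.53° > 137.92° ⇒ outside.

No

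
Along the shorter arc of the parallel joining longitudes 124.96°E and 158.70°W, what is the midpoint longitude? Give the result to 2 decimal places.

163.13°E

Signed shortest Δλ from +124.96° to -158.70° is +76.34°.
Midpoint longitude = +124.96° + (+76.34°)/2 = +124.96° + 38.17° = +163.13°.
(The naïve average (+124.96 + -158.70)/2 = -16.87° is on the wrong side of the globe.)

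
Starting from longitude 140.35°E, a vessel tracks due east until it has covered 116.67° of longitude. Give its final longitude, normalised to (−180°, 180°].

Start at +140.35°; shift +116.67° → +257.02°.
+257.02° lies outside (−180°, 180°]; subtract 360° → -102.98°.

102.98°W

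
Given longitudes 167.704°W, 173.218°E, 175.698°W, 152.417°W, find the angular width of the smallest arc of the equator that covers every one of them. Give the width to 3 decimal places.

34.365°

Sort the longitudes: -175.698°, -167.704°, -152.417°, +173.218°.
Eastward gaps between consecutive values (wrapping around): 7.994°, 15.287°, 325.635°, 11.084°.
Largest gap = 325.635° ⇒ minimal covering band is its complement: 360° − 325.635° = 34.365°.
Band runs from +173.218° eastward to -152.417°, crossing the antimeridian.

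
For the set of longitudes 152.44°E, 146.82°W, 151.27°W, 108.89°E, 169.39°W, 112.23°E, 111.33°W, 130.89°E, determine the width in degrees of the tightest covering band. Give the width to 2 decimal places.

Sort the longitudes: -169.39°, -151.27°, -146.82°, -111.33°, +108.89°, +112.23°, +130.89°, +152.44°.
Eastward gaps between consecutive values (wrapping around): 18.12°, 4.45°, 35.49°, 220.22°, 3.34°, 18.66°, 21.55°, 38.17°.
Largest gap = 220.22° ⇒ minimal covering band is its complement: 360° − 220.22° = 139.78°.
Band runs from +108.89° eastward to -111.33°, crossing the antimeridian.

139.78°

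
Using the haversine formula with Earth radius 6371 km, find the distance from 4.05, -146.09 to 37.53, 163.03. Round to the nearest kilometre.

Δλ = 163.03 − -146.09 = 309.12°; wrapped into (−180°, 180°]: -50.88°.
Δφ = 37.53 − 4.05 = 33.48°.
a = sin²(Δφ/2) + cos φ₁ · cos φ₂ · sin²(Δλ/2) = 0.228931.
c = 2·atan2(√a, √(1−a)) = 0.99782 rad → d = 6371·c ≈ 6357.10 km.

6357 km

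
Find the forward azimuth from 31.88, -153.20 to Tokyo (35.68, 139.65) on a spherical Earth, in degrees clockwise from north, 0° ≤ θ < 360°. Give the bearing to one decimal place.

Δλ = 139.65 − -153.20 = 292.85°; wrapped into (−180°, 180°]: -67.15°.
θ = atan2( sin Δλ · cos φ₂ , cos φ₁ · sin φ₂ − sin φ₁ · cos φ₂ · cos Δλ )
  = atan2(-0.74854, 0.32869) = -66.294° → normalised to [0°, 360°): 293.706°.

293.7°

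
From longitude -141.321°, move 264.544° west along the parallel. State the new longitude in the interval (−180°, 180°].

-45.865°

Start at -141.321°; shift −264.544° → -405.865°.
-405.865° lies outside (−180°, 180°]; add 360° → -45.865°.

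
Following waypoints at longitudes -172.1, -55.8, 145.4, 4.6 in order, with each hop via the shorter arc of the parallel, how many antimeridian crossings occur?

Leg 1: -172.1° → -55.8°, shortest Δλ = 116.3° (east) — does not cross 180°.
Leg 2: -55.8° → +145.4°, shortest Δλ = -158.8° (west) — crosses 180°.
Leg 3: +145.4° → +4.6°, shortest Δλ = -140.8° (west) — does not cross 180°.
Total crossings: 1.

1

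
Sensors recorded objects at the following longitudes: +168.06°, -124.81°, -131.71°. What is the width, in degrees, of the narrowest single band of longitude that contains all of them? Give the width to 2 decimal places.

Sort the longitudes: -131.71°, -124.81°, +168.06°.
Eastward gaps between consecutive values (wrapping around): 6.90°, 292.87°, 60.23°.
Largest gap = 292.87° ⇒ minimal covering band is its complement: 360° − 292.87° = 67.13°.
Band runs from +168.06° eastward to -124.81°, crossing the antimeridian.

67.13°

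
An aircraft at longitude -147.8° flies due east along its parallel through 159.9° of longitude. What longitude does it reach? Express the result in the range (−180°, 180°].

Start at -147.8°; shift +159.9° → +12.1°.
+12.1° already lies in (−180°, 180°].

+12.1°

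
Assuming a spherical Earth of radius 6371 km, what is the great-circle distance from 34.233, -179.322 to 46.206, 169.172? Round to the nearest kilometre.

Δλ = 169.172 − -179.322 = 348.494°; wrapped into (−180°, 180°]: -11.506°.
Δφ = 46.206 − 34.233 = 11.973°.
a = sin²(Δφ/2) + cos φ₁ · cos φ₂ · sin²(Δλ/2) = 0.016626.
c = 2·atan2(√a, √(1−a)) = 0.25861 rad → d = 6371·c ≈ 1647.59 km.

1648 km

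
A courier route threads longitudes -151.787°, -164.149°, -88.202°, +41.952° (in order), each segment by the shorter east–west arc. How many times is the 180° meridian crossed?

0

Leg 1: -151.787° → -164.149°, shortest Δλ = -12.362° (west) — does not cross 180°.
Leg 2: -164.149° → -88.202°, shortest Δλ = 75.947° (east) — does not cross 180°.
Leg 3: -88.202° → +41.952°, shortest Δλ = 130.154° (east) — does not cross 180°.
Total crossings: 0.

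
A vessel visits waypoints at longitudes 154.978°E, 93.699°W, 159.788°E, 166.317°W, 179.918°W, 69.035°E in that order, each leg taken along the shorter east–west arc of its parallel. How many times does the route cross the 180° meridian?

Leg 1: +154.978° → -93.699°, shortest Δλ = 111.323° (east) — crosses 180°.
Leg 2: -93.699° → +159.788°, shortest Δλ = -106.513° (west) — crosses 180°.
Leg 3: +159.788° → -166.317°, shortest Δλ = 33.895° (east) — crosses 180°.
Leg 4: -166.317° → -179.918°, shortest Δλ = -13.601° (west) — does not cross 180°.
Leg 5: -179.918° → +69.035°, shortest Δλ = -111.047° (west) — crosses 180°.
Total crossings: 4.

4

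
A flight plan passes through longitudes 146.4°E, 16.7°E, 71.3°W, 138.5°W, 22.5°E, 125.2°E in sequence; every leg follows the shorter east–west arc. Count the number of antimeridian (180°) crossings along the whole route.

Leg 1: +146.4° → +16.7°, shortest Δλ = -129.7° (west) — does not cross 180°.
Leg 2: +16.7° → -71.3°, shortest Δλ = -88.0° (west) — does not cross 180°.
Leg 3: -71.3° → -138.5°, shortest Δλ = -67.2° (west) — does not cross 180°.
Leg 4: -138.5° → +22.5°, shortest Δλ = 161.0° (east) — does not cross 180°.
Leg 5: +22.5° → +125.2°, shortest Δλ = 102.7° (east) — does not cross 180°.
Total crossings: 0.

0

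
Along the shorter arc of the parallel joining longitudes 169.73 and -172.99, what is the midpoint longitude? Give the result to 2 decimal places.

+178.37°

Signed shortest Δλ from +169.73° to -172.99° is +17.28°.
Midpoint longitude = +169.73° + (+17.28°)/2 = +169.73° + 8.64° = +178.37°.
(The naïve average (+169.73 + -172.99)/2 = -1.63° is on the wrong side of the globe.)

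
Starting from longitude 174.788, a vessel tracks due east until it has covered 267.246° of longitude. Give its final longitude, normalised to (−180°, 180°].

Start at +174.788°; shift +267.246° → +442.034°.
+442.034° lies outside (−180°, 180°]; subtract 360° → +82.034°.

+82.034°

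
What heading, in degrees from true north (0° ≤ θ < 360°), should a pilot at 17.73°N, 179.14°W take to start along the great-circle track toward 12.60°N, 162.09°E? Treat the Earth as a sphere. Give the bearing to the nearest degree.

Δλ = 162.09 − -179.14 = 341.23°; wrapped into (−180°, 180°]: -18.77°.
θ = atan2( sin Δλ · cos φ₂ , cos φ₁ · sin φ₂ − sin φ₁ · cos φ₂ · cos Δλ )
  = atan2(-0.31402, -0.07361) = -103.193° → normalised to [0°, 360°): 256.807°.

257°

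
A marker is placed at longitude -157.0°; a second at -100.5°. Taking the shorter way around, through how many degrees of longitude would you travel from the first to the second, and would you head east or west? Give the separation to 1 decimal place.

Raw difference: -100.5 − -157.0 = 56.5°.
Normalise into (−180°, 180°]: 56.5° stays 56.5°.
Positive ⇒ the second point lies to the east; separation 56.5°.

56.5° east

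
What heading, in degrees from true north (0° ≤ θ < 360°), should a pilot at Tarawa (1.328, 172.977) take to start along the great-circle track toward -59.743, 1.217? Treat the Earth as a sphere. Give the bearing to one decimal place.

Δλ = 1.217 − 172.977 = -171.760°.
θ = atan2( sin Δλ · cos φ₂ , cos φ₁ · sin φ₂ − sin φ₁ · cos φ₂ · cos Δλ )
  = atan2(-0.07222, -0.85198) = -175.155° → normalised to [0°, 360°): 184.845°.

184.8°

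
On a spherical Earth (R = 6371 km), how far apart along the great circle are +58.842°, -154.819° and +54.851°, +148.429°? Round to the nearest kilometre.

3374 km

Δλ = 148.429 − -154.819 = 303.248°; wrapped into (−180°, 180°]: -56.752°.
Δφ = 54.851 − 58.842 = -3.991°.
a = sin²(Δφ/2) + cos φ₁ · cos φ₂ · sin²(Δλ/2) = 0.068492.
c = 2·atan2(√a, √(1−a)) = 0.52959 rad → d = 6371·c ≈ 3373.99 km.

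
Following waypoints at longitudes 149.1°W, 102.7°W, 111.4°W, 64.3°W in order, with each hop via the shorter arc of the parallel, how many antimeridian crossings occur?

Leg 1: -149.1° → -102.7°, shortest Δλ = 46.4° (east) — does not cross 180°.
Leg 2: -102.7° → -111.4°, shortest Δλ = -8.7° (west) — does not cross 180°.
Leg 3: -111.4° → -64.3°, shortest Δλ = 47.1° (east) — does not cross 180°.
Total crossings: 0.

0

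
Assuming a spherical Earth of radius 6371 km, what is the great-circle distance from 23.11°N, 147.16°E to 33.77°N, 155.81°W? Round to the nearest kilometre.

5630 km

Δλ = -155.81 − 147.16 = -302.97°; wrapped into (−180°, 180°]: 57.03°.
Δφ = 33.77 − 23.11 = 10.66°.
a = sin²(Δφ/2) + cos φ₁ · cos φ₂ · sin²(Δλ/2) = 0.182874.
c = 2·atan2(√a, √(1−a)) = 0.88376 rad → d = 6371·c ≈ 5630.41 km.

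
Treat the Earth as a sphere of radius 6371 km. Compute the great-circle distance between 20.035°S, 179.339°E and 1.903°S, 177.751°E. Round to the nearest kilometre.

2024 km

Δλ = 177.751 − 179.339 = -1.588°.
Δφ = -1.903 − -20.035 = 18.132°.
a = sin²(Δφ/2) + cos φ₁ · cos φ₂ · sin²(Δλ/2) = 0.025009.
c = 2·atan2(√a, √(1−a)) = 0.31762 rad → d = 6371·c ≈ 2023.56 km.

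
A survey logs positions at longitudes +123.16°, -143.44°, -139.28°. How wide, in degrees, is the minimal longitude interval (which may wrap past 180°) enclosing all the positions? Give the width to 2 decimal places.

Sort the longitudes: -143.44°, -139.28°, +123.16°.
Eastward gaps between consecutive values (wrapping around): 4.16°, 262.44°, 93.40°.
Largest gap = 262.44° ⇒ minimal covering band is its complement: 360° − 262.44° = 97.56°.
Band runs from +123.16° eastward to -139.28°, crossing the antimeridian.

97.56°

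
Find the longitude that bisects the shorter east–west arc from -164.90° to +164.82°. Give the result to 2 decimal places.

+179.96°

Signed shortest Δλ from -164.90° to +164.82° is -30.28°.
Midpoint longitude = -164.90° + (-30.28°)/2 = -164.90° − 15.14° = -180.04°.
Normalise into (−180°, 180°]: +179.96°.
(The naïve average (-164.90 + +164.82)/2 = -0.04° is on the wrong side of the globe.)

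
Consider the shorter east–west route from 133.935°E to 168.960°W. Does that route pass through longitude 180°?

Naïve |-168.960 − 133.935| = 302.895° > 180°, so the shorter arc goes the other way round — across 180°.
Signed shortest Δλ = ((-168.960 − 133.935 + 180) mod 360) − 180 = 57.105°.
Going east by 57.105° from +133.935° passes through 180° before reaching -168.960°.

Yes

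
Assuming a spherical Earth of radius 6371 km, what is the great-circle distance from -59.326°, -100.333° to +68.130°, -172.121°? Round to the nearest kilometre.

15304 km

Δλ = -172.121 − -100.333 = -71.788°.
Δφ = 68.130 − -59.326 = 127.456°.
a = sin²(Δφ/2) + cos φ₁ · cos φ₂ · sin²(Δλ/2) = 0.869397.
c = 2·atan2(√a, √(1−a)) = 2.40207 rad → d = 6371·c ≈ 15303.61 km.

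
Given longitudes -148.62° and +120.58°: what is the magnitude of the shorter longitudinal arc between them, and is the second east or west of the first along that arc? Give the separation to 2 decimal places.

Raw difference: 120.58 − -148.62 = 269.2°.
Normalise into (−180°, 180°]: 269.2° − 360° = -90.8°.
Negative ⇒ the second point lies to the west; separation 90.80°.

90.80° west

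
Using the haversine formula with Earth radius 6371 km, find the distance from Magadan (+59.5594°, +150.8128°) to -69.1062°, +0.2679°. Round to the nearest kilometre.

18272 km

Δλ = 0.2679 − 150.8128 = -150.5449°.
Δφ = -69.1062 − 59.5594 = -128.6656°.
a = sin²(Δφ/2) + cos φ₁ · cos φ₂ · sin²(Δλ/2) = 0.981397.
c = 2·atan2(√a, √(1−a)) = 2.86796 rad → d = 6371·c ≈ 18271.76 km.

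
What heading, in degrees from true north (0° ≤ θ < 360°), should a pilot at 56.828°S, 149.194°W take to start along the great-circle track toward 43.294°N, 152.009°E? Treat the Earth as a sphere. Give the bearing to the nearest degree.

318°

Δλ = 152.009 − -149.194 = 301.203°; wrapped into (−180°, 180°]: -58.797°.
θ = atan2( sin Δλ · cos φ₂ , cos φ₁ · sin φ₂ − sin φ₁ · cos φ₂ · cos Δλ )
  = atan2(-0.62255, 0.69083) = -42.024° → normalised to [0°, 360°): 317.976°.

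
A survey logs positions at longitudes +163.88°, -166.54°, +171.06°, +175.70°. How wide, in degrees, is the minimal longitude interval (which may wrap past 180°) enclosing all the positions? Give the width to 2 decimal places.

Sort the longitudes: -166.54°, +163.88°, +171.06°, +175.70°.
Eastward gaps between consecutive values (wrapping around): 330.42°, 7.18°, 4.64°, 17.76°.
Largest gap = 330.42° ⇒ minimal covering band is its complement: 360° − 330.42° = 29.58°.
Band runs from +163.88° eastward to -166.54°, crossing the antimeridian.

29.58°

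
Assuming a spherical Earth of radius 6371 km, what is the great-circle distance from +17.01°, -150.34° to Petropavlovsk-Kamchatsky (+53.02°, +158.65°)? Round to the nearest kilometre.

5943 km

Δλ = 158.65 − -150.34 = 308.99°; wrapped into (−180°, 180°]: -51.01°.
Δφ = 53.02 − 17.01 = 36.01°.
a = sin²(Δφ/2) + cos φ₁ · cos φ₂ · sin²(Δλ/2) = 0.202193.
c = 2·atan2(√a, √(1−a)) = 0.93277 rad → d = 6371·c ≈ 5942.66 km.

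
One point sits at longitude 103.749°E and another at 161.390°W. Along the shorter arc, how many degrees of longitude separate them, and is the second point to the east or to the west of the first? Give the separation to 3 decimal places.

Raw difference: -161.390 − 103.749 = -265.139°.
Normalise into (−180°, 180°]: -265.139° + 360° = 94.861°.
Positive ⇒ the second point lies to the east; separation 94.861°.

94.861° east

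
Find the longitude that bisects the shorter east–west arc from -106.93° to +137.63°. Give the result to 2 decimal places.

Signed shortest Δλ from -106.93° to +137.63° is -115.44°.
Midpoint longitude = -106.93° + (-115.44°)/2 = -106.93° − 57.72° = -164.65°.
(The naïve average (-106.93 + +137.63)/2 = 15.35° is on the wrong side of the globe.)

-164.65°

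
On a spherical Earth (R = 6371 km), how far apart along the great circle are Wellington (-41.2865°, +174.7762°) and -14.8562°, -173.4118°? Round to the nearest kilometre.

3152 km

Δλ = -173.4118 − 174.7762 = -348.1880°; wrapped into (−180°, 180°]: 11.8120°.
Δφ = -14.8562 − -41.2865 = 26.4303°.
a = sin²(Δφ/2) + cos φ₁ · cos φ₂ · sin²(Δλ/2) = 0.059952.
c = 2·atan2(√a, √(1−a)) = 0.49473 rad → d = 6371·c ≈ 3151.93 km.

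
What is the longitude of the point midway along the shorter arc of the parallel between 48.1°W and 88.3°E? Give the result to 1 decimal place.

Signed shortest Δλ from -48.1° to +88.3° is +136.4°.
Midpoint longitude = -48.1° + (+136.4°)/2 = -48.1° + 68.2° = +20.1°.

20.1°E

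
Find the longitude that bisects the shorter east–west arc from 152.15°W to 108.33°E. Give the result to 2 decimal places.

158.09°E

Signed shortest Δλ from -152.15° to +108.33° is -99.52°.
Midpoint longitude = -152.15° + (-99.52°)/2 = -152.15° − 49.76° = -201.91°.
Normalise into (−180°, 180°]: +158.09°.
(The naïve average (-152.15 + +108.33)/2 = -21.91° is on the wrong side of the globe.)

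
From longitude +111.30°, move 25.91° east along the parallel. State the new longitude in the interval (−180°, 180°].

Start at +111.30°; shift +25.91° → +137.21°.
+137.21° already lies in (−180°, 180°].

+137.21°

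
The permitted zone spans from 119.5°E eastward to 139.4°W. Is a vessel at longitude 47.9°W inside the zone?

Band width going east from +119.5° to -139.4°: ((-139.4 − 119.5) mod 360) = 101.1°.
Offset of -47.9° east of the west edge: ((-47.9 − 119.5) mod 360) = 192.6°.
192.6° > 101.1° ⇒ outside.

No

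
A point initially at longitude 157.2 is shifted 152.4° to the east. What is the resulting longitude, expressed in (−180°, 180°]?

-50.4°

Start at +157.2°; shift +152.4° → +309.6°.
+309.6° lies outside (−180°, 180°]; subtract 360° → -50.4°.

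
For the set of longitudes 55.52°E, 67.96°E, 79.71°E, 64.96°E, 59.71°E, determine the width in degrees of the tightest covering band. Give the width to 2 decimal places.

Sort the longitudes: +55.52°, +59.71°, +64.96°, +67.96°, +79.71°.
Eastward gaps between consecutive values (wrapping around): 4.19°, 5.25°, 3.00°, 11.75°, 335.81°.
Largest gap = 335.81° ⇒ minimal covering band is its complement: 360° − 335.81° = 24.19°.
Band runs from +55.52° eastward to +79.71°.

24.19°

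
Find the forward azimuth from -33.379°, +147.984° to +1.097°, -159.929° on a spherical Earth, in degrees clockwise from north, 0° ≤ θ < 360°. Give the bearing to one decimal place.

Δλ = -159.929 − 147.984 = -307.913°; wrapped into (−180°, 180°]: 52.087°.
θ = atan2( sin Δλ · cos φ₂ , cos φ₁ · sin φ₂ − sin φ₁ · cos φ₂ · cos Δλ )
  = atan2(0.78880, 0.35399) = 65.831° → normalised to [0°, 360°): 65.831°.

65.8°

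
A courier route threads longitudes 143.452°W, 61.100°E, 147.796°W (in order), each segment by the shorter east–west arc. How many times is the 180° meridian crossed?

Leg 1: -143.452° → +61.100°, shortest Δλ = -155.448° (west) — crosses 180°.
Leg 2: +61.100° → -147.796°, shortest Δλ = 151.104° (east) — crosses 180°.
Total crossings: 2.

2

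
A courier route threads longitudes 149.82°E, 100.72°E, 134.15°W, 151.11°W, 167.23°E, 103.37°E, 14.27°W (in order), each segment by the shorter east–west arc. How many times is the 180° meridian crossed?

Leg 1: +149.82° → +100.72°, shortest Δλ = -49.1° (west) — does not cross 180°.
Leg 2: +100.72° → -134.15°, shortest Δλ = 125.13° (east) — crosses 180°.
Leg 3: -134.15° → -151.11°, shortest Δλ = -16.96° (west) — does not cross 180°.
Leg 4: -151.11° → +167.23°, shortest Δλ = -41.66° (west) — crosses 180°.
Leg 5: +167.23° → +103.37°, shortest Δλ = -63.86° (west) — does not cross 180°.
Leg 6: +103.37° → -14.27°, shortest Δλ = -117.64° (west) — does not cross 180°.
Total crossings: 2.

2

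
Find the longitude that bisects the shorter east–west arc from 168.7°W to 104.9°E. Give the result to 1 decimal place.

Signed shortest Δλ from -168.7° to +104.9° is -86.4°.
Midpoint longitude = -168.7° + (-86.4°)/2 = -168.7° − 43.2° = -211.9°.
Normalise into (−180°, 180°]: +148.1°.
(The naïve average (-168.7 + +104.9)/2 = -31.9° is on the wrong side of the globe.)

148.1°E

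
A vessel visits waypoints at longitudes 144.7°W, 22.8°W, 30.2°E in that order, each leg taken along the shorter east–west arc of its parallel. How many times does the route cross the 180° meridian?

Leg 1: -144.7° → -22.8°, shortest Δλ = 121.9° (east) — does not cross 180°.
Leg 2: -22.8° → +30.2°, shortest Δλ = 53.0° (east) — does not cross 180°.
Total crossings: 0.

0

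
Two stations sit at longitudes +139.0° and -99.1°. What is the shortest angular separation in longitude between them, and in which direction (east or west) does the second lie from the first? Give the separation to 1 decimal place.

Raw difference: -99.1 − 139.0 = -238.1°.
Normalise into (−180°, 180°]: -238.1° + 360° = 121.9°.
Positive ⇒ the second point lies to the east; separation 121.9°.

121.9° east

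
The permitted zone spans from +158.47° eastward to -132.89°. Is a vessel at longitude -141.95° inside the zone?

Band width going east from +158.47° to -132.89°: ((-132.89 − 158.47) mod 360) = 68.64°.
Offset of -141.95° east of the west edge: ((-141.95 − 158.47) mod 360) = 59.58°.
59.58° ≤ 68.64° ⇒ inside.

Yes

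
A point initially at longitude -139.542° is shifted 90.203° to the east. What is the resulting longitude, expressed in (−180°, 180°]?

Start at -139.542°; shift +90.203° → -49.339°.
-49.339° already lies in (−180°, 180°].

-49.339°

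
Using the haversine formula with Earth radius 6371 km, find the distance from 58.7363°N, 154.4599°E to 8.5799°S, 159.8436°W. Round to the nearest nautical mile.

Δλ = -159.8436 − 154.4599 = -314.3035°; wrapped into (−180°, 180°]: 45.6965°.
Δφ = -8.5799 − 58.7363 = -67.3162°.
a = sin²(Δφ/2) + cos φ₁ · cos φ₂ · sin²(Δλ/2) = 0.384548.
c = 2·atan2(√a, √(1−a)) = 1.33779 rad → d = 6371·c ≈ 8523.06 km ≈ 4602.08 nmi.

4602 nmi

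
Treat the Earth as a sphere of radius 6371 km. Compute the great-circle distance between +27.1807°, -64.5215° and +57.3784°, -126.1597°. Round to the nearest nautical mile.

3136 nmi

Δλ = -126.1597 − -64.5215 = -61.6382°.
Δφ = 57.3784 − 27.1807 = 30.1977°.
a = sin²(Δφ/2) + cos φ₁ · cos φ₂ · sin²(Δλ/2) = 0.193727.
c = 2·atan2(√a, √(1−a)) = 0.91152 rad → d = 6371·c ≈ 5807.29 km ≈ 3135.69 nmi.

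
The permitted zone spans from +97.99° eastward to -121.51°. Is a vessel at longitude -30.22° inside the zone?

No

Band width going east from +97.99° to -121.51°: ((-121.51 − 97.99) mod 360) = 140.50°.
Offset of -30.22° east of the west edge: ((-30.22 − 97.99) mod 360) = 231.79°.
231.79° > 140.50° ⇒ outside.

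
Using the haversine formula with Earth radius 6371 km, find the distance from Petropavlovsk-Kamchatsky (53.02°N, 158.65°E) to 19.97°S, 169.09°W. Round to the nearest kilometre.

Δλ = -169.09 − 158.65 = -327.74°; wrapped into (−180°, 180°]: 32.26°.
Δφ = -19.97 − 53.02 = -72.99°.
a = sin²(Δφ/2) + cos φ₁ · cos φ₂ · sin²(Δλ/2) = 0.397367.
c = 2·atan2(√a, √(1−a)) = 1.36406 rad → d = 6371·c ≈ 8690.43 km.

8690 km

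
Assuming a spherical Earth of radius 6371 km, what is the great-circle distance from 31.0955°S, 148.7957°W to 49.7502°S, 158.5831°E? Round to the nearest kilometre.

Δλ = 158.5831 − -148.7957 = 307.3788°; wrapped into (−180°, 180°]: -52.6212°.
Δφ = -49.7502 − -31.0955 = -18.6547°.
a = sin²(Δφ/2) + cos φ₁ · cos φ₂ · sin²(Δλ/2) = 0.134965.
c = 2·atan2(√a, √(1−a)) = 0.75237 rad → d = 6371·c ≈ 4793.36 km.

4793 km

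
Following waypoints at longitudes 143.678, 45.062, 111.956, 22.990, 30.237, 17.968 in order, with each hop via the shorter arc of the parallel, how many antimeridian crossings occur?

Leg 1: +143.678° → +45.062°, shortest Δλ = -98.616° (west) — does not cross 180°.
Leg 2: +45.062° → +111.956°, shortest Δλ = 66.894° (east) — does not cross 180°.
Leg 3: +111.956° → +22.990°, shortest Δλ = -88.966° (west) — does not cross 180°.
Leg 4: +22.990° → +30.237°, shortest Δλ = 7.247° (east) — does not cross 180°.
Leg 5: +30.237° → +17.968°, shortest Δλ = -12.269° (west) — does not cross 180°.
Total crossings: 0.

0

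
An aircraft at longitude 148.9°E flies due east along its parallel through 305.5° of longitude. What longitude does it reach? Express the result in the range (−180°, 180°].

Start at +148.9°; shift +305.5° → +454.4°.
+454.4° lies outside (−180°, 180°]; subtract 360° → +94.4°.

94.4°E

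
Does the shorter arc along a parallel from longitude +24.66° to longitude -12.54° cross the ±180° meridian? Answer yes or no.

Signed shortest Δλ = ((-12.54 − 24.66 + 180) mod 360) − 180 = -37.2°.
Going west by 37.2° from +24.66° reaches -12.54° without touching 180°.

No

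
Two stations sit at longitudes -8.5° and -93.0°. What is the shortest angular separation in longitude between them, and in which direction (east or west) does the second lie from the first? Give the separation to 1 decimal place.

84.5° west

Raw difference: -93.0 − -8.5 = -84.5°.
Normalise into (−180°, 180°]: -84.5° stays -84.5°.
Negative ⇒ the second point lies to the west; separation 84.5°.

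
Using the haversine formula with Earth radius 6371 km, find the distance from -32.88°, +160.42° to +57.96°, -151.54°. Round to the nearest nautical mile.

Δλ = -151.54 − 160.42 = -311.96°; wrapped into (−180°, 180°]: 48.04°.
Δφ = 57.96 − -32.88 = 90.84°.
a = sin²(Δφ/2) + cos φ₁ · cos φ₂ · sin²(Δλ/2) = 0.581152.
c = 2·atan2(√a, √(1−a)) = 1.73382 rad → d = 6371·c ≈ 11046.17 km ≈ 5964.46 nmi.

5964 nmi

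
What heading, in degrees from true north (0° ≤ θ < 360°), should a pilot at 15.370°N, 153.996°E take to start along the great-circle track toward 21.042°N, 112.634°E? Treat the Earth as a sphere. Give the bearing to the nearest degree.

285°

Δλ = 112.634 − 153.996 = -41.362°.
θ = atan2( sin Δλ · cos φ₂ , cos φ₁ · sin φ₂ − sin φ₁ · cos φ₂ · cos Δλ )
  = atan2(-0.61675, 0.16054) = -75.410° → normalised to [0°, 360°): 284.590°.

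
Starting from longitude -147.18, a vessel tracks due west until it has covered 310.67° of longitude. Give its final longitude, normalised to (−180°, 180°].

-97.85°

Start at -147.18°; shift −310.67° → -457.85°.
-457.85° lies outside (−180°, 180°]; add 360° → -97.85°.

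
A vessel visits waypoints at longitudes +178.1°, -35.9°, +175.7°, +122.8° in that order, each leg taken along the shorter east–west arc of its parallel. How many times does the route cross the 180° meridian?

2

Leg 1: +178.1° → -35.9°, shortest Δλ = 146.0° (east) — crosses 180°.
Leg 2: -35.9° → +175.7°, shortest Δλ = -148.4° (west) — crosses 180°.
Leg 3: +175.7° → +122.8°, shortest Δλ = -52.9° (west) — does not cross 180°.
Total crossings: 2.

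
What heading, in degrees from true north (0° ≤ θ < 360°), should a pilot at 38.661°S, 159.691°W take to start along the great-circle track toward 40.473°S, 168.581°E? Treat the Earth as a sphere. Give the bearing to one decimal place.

Δλ = 168.581 − -159.691 = 328.272°; wrapped into (−180°, 180°]: -31.728°.
θ = atan2( sin Δλ · cos φ₂ , cos φ₁ · sin φ₂ − sin φ₁ · cos φ₂ · cos Δλ )
  = atan2(-0.40005, -0.10264) = -104.390° → normalised to [0°, 360°): 255.610°.

255.6°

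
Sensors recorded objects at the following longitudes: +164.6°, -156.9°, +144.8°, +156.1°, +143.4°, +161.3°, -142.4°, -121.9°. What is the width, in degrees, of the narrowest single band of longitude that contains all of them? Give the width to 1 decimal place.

94.7°

Sort the longitudes: -156.9°, -142.4°, -121.9°, +143.4°, +144.8°, +156.1°, +161.3°, +164.6°.
Eastward gaps between consecutive values (wrapping around): 14.5°, 20.5°, 265.3°, 1.4°, 11.3°, 5.2°, 3.3°, 38.5°.
Largest gap = 265.3° ⇒ minimal covering band is its complement: 360° − 265.3° = 94.7°.
Band runs from +143.4° eastward to -121.9°, crossing the antimeridian.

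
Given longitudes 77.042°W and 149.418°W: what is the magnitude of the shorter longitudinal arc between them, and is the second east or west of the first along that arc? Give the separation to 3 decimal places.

72.376° west

Raw difference: -149.418 − -77.042 = -72.376°.
Normalise into (−180°, 180°]: -72.376° stays -72.376°.
Negative ⇒ the second point lies to the west; separation 72.376°.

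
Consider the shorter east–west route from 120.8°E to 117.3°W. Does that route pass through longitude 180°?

Naïve |-117.3 − 120.8| = 238.1° > 180°, so the shorter arc goes the other way round — across 180°.
Signed shortest Δλ = ((-117.3 − 120.8 + 180) mod 360) − 180 = 121.9°.
Going east by 121.9° from +120.8° passes through 180° before reaching -117.3°.

Yes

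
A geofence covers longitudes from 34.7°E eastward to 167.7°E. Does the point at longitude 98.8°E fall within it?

Band width going east from +34.7° to +167.7°: ((167.7 − 34.7) mod 360) = 133.0°.
Offset of +98.8° east of the west edge: ((98.8 − 34.7) mod 360) = 64.1°.
64.1° ≤ 133.0° ⇒ inside.

Yes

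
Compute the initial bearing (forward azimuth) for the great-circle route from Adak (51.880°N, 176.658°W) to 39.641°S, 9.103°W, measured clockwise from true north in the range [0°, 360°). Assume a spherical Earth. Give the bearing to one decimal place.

40.0°

Δλ = -9.103 − -176.658 = 167.555°.
θ = atan2( sin Δλ · cos φ₂ , cos φ₁ · sin φ₂ − sin φ₁ · cos φ₂ · cos Δλ )
  = atan2(0.16595, 0.19776) = 40.002° → normalised to [0°, 360°): 40.002°.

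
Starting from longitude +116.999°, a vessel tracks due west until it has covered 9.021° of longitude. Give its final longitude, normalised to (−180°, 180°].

Start at +116.999°; shift −9.021° → +107.978°.
+107.978° already lies in (−180°, 180°].

+107.978°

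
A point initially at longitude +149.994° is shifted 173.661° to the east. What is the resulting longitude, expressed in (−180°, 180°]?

Start at +149.994°; shift +173.661° → +323.655°.
+323.655° lies outside (−180°, 180°]; subtract 360° → -36.345°.

-36.345°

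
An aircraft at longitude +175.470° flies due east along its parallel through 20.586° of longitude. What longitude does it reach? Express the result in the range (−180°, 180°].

Start at +175.470°; shift +20.586° → +196.056°.
+196.056° lies outside (−180°, 180°]; subtract 360° → -163.944°.

-163.944°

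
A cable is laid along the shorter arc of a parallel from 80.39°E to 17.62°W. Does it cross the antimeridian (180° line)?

Signed shortest Δλ = ((-17.62 − 80.39 + 180) mod 360) − 180 = -98.01°.
Going west by 98.01° from +80.39° reaches -17.62° without touching 180°.

No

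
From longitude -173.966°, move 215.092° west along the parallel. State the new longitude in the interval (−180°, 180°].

Start at -173.966°; shift −215.092° → -389.058°.
-389.058° lies outside (−180°, 180°]; add 360° → -29.058°.

-29.058°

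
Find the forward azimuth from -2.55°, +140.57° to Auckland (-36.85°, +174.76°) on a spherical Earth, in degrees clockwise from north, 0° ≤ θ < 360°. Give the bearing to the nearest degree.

142°

Δλ = 174.76 − 140.57 = 34.19°.
θ = atan2( sin Δλ · cos φ₂ , cos φ₁ · sin φ₂ − sin φ₁ · cos φ₂ · cos Δλ )
  = atan2(0.44967, -0.56968) = 141.715° → normalised to [0°, 360°): 141.715°.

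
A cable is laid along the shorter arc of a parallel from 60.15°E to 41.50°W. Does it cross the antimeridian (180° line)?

No

Signed shortest Δλ = ((-41.50 − 60.15 + 180) mod 360) − 180 = -101.65°.
Going west by 101.65° from +60.15° reaches -41.50° without touching 180°.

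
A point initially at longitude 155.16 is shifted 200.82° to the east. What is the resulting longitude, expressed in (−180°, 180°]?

Start at +155.16°; shift +200.82° → +355.98°.
+355.98° lies outside (−180°, 180°]; subtract 360° → -4.02°.

-4.02°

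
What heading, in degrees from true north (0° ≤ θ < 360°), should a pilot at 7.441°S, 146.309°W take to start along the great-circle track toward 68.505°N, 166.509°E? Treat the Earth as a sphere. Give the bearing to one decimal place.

344.3°

Δλ = 166.509 − -146.309 = 312.818°; wrapped into (−180°, 180°]: -47.182°.
θ = atan2( sin Δλ · cos φ₂ , cos φ₁ · sin φ₂ − sin φ₁ · cos φ₂ · cos Δλ )
  = atan2(-0.26878, 0.95487) = -15.721° → normalised to [0°, 360°): 344.279°.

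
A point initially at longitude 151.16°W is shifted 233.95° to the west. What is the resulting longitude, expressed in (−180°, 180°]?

Start at -151.16°; shift −233.95° → -385.11°.
-385.11° lies outside (−180°, 180°]; add 360° → -25.11°.

25.11°W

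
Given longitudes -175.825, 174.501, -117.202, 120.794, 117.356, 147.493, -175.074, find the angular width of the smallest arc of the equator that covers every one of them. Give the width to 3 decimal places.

Sort the longitudes: -175.825°, -175.074°, -117.202°, +117.356°, +120.794°, +147.493°, +174.501°.
Eastward gaps between consecutive values (wrapping around): 0.751°, 57.872°, 234.558°, 3.438°, 26.699°, 27.008°, 9.674°.
Largest gap = 234.558° ⇒ minimal covering band is its complement: 360° − 234.558° = 125.442°.
Band runs from +117.356° eastward to -117.202°, crossing the antimeridian.

125.442°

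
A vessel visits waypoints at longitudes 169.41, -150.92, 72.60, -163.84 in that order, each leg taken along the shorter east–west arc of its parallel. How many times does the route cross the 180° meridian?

Leg 1: +169.41° → -150.92°, shortest Δλ = 39.67° (east) — crosses 180°.
Leg 2: -150.92° → +72.60°, shortest Δλ = -136.48° (west) — crosses 180°.
Leg 3: +72.60° → -163.84°, shortest Δλ = 123.56° (east) — crosses 180°.
Total crossings: 3.

3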